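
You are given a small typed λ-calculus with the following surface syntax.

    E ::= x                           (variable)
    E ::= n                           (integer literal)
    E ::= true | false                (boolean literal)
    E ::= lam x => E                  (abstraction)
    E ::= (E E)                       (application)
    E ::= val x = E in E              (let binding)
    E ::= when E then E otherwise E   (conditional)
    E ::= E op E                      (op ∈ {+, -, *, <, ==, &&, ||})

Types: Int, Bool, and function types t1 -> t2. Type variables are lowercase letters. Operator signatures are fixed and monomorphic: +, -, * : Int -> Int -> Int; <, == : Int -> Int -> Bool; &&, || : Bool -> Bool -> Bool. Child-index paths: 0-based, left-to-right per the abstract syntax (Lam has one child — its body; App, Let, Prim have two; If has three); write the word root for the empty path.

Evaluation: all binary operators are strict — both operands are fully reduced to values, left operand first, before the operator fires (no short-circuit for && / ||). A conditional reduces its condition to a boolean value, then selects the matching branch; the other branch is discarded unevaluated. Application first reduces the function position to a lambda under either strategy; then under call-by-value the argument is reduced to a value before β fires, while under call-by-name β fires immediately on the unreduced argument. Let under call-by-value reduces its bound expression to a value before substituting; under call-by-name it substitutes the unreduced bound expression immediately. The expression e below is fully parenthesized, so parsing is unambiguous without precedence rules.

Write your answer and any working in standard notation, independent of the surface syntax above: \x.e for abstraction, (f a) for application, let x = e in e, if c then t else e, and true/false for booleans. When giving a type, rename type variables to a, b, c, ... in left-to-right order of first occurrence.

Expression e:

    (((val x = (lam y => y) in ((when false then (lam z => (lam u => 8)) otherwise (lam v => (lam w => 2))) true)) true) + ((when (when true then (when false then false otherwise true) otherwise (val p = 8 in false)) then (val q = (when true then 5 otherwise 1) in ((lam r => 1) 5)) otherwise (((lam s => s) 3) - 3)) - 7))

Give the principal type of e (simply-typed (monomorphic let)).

Working:
y : a
\y._ : a -> a
let x : a -> a
  unify Bool ~ Bool
\u._ : c -> Int
\z._ : b -> c -> Int
\w._ : e -> Int
\v._ : d -> e -> Int
  unify b -> c -> Int ~ d -> e -> Int
  unify b ~ d
  unify c -> Int ~ e -> Int
  unify c ~ e
  unify Int ~ Int
  unify d -> e -> Int ~ Bool -> f
  unify d ~ Bool
  unify e -> Int ~ f
_ _ : e -> Int
  unify e -> Int ~ Bool -> g
  unify e ~ Bool
  unify Int ~ g
_ _ : Int
  unify Int ~ Int
  unify Bool ~ Bool
  unify Bool ~ Bool
  unify Bool ~ Bool
let p : Int
  unify Bool ~ Bool
  unify Bool ~ Bool
  unify Bool ~ Bool
  unify Int ~ Int
let q : Int
\r._ : h -> Int
  unify h -> Int ~ Int -> i
  unify h ~ Int
  unify Int ~ i
_ _ : Int
s : j
\s._ : j -> j
  unify j -> j ~ Int -> k
  unify j ~ Int
  unify Int ~ k
_ _ : Int
  unify Int ~ Int
  unify Int ~ Int
  unify Int ~ Int
  unify Int ~ Int
  unify Int ~ Int
  unify Int ~ Int

Answer: Int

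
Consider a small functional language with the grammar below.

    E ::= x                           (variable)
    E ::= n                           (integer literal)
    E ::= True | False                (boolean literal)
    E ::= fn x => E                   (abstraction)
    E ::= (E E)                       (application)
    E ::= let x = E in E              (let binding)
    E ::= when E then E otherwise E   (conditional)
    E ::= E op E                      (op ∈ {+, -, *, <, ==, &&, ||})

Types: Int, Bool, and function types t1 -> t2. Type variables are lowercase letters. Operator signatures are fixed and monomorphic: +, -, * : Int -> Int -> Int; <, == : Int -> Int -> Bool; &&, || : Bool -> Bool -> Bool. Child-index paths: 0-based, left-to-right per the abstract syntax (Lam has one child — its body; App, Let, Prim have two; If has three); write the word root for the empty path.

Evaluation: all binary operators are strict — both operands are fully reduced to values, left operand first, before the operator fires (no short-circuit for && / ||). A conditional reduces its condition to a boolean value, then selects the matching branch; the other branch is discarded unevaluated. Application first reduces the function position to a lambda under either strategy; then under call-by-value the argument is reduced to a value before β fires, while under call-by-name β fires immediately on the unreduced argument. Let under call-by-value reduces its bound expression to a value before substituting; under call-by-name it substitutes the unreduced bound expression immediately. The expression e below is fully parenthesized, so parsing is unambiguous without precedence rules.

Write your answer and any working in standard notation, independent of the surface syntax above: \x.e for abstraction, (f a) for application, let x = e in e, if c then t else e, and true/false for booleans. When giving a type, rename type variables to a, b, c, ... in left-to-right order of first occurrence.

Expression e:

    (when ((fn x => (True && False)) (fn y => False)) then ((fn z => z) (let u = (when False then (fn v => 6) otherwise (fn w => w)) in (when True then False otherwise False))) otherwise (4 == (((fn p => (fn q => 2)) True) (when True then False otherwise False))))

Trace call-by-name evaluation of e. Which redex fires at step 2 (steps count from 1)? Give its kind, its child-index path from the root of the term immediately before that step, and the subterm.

Trace:
step 0: (if ((\x.(true && false)) (\y.false)) then ((\z.z) (let u = (if false then (\v.6) else (\w.w)) in (if true then false else false))) else (4 == (((\p.(\q.2)) true) (if true then false else false))))
step 1: [beta@0] (if (true && false) then ((\z.z) (let u = (if false then (\v.6) else (\w.w)) in (if true then false else false))) else (4 == (((\p.(\q.2)) true) (if true then false else false))))
step 2: [delta@0] (if false then ((\z.z) (let u = (if false then (\v.6) else (\w.w)) in (if true then false else false))) else (4 == (((\p.(\q.2)) true) (if true then false else false))))

Answer: delta at 0 : (true && false)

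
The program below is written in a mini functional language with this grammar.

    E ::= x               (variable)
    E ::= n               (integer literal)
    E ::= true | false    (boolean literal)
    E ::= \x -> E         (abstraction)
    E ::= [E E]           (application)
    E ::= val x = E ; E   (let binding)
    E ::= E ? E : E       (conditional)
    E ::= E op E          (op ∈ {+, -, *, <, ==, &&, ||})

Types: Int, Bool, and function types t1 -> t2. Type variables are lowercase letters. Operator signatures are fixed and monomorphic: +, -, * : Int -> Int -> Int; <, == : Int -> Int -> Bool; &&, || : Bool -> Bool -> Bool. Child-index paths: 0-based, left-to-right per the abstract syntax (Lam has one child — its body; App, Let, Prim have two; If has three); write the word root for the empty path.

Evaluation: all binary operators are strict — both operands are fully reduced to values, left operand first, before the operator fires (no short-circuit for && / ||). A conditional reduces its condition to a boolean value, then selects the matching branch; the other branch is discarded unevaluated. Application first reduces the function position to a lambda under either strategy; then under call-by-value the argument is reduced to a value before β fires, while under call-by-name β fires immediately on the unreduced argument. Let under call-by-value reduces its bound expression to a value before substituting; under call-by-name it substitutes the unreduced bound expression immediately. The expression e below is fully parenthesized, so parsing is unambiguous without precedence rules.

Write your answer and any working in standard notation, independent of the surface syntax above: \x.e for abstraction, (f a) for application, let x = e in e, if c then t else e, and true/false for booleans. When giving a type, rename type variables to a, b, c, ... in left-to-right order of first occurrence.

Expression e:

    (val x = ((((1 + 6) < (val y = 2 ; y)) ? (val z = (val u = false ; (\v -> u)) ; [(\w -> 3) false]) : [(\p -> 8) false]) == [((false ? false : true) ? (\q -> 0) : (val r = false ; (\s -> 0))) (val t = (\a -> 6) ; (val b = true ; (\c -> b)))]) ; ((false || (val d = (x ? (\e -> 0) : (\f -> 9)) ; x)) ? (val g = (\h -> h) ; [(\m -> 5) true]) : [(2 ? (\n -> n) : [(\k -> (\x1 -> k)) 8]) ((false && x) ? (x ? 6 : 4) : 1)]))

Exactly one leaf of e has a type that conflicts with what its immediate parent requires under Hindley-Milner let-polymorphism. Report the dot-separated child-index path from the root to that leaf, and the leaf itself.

Answer: 1.2.0.0 : 2

Trace:
  unify Int ~ Int
  unify Int ~ Int
  unify Int ~ Int
let y : Int
y : Int
  unify Int ~ Int
  unify Bool ~ Bool
let u : Bool
u : Bool
\v._ : a -> Bool
let z : forall. a -> Bool
\w._ : b -> Int
  unify b -> Int ~ Bool -> c
  unify b ~ Bool
  unify Int ~ c
_ _ : Int
\p._ : d -> Int
  unify d -> Int ~ Bool -> e
  unify d ~ Bool
  unify Int ~ e
_ _ : Int
  unify Int ~ Int
  unify Int ~ Int
  unify Bool ~ Bool
  unify Bool ~ Bool
  unify Bool ~ Bool
\q._ : f -> Int
let r : Bool
\s._ : g -> Int
  unify f -> Int ~ g -> Int
  unify f ~ g
  unify Int ~ Int
\a._ : h -> Int
let t : forall. h -> Int
let b : Bool
b : Bool
\c._ : i -> Bool
  unify g -> Int ~ (i -> Bool) -> j
  unify g ~ i -> Bool
  unify Int ~ j
_ _ : Int
  unify Int ~ Int
let x : Bool
  unify Bool ~ Bool
x : Bool
  unify Bool ~ Bool
\e._ : k -> Int
\f._ : l -> Int
  unify k -> Int ~ l -> Int
  unify k ~ l
  unify Int ~ Int
let d : forall. l -> Int
x : Bool
  unify Bool ~ Bool
  unify Bool ~ Bool
h : m
\h._ : m -> m
let g : forall. m -> m
\m._ : n -> Int
  unify n -> Int ~ Bool -> o
  unify n ~ Bool
  unify Int ~ o
_ _ : Int
  unify Int ~ Bool
  FAIL: mismatch Int ~ Bool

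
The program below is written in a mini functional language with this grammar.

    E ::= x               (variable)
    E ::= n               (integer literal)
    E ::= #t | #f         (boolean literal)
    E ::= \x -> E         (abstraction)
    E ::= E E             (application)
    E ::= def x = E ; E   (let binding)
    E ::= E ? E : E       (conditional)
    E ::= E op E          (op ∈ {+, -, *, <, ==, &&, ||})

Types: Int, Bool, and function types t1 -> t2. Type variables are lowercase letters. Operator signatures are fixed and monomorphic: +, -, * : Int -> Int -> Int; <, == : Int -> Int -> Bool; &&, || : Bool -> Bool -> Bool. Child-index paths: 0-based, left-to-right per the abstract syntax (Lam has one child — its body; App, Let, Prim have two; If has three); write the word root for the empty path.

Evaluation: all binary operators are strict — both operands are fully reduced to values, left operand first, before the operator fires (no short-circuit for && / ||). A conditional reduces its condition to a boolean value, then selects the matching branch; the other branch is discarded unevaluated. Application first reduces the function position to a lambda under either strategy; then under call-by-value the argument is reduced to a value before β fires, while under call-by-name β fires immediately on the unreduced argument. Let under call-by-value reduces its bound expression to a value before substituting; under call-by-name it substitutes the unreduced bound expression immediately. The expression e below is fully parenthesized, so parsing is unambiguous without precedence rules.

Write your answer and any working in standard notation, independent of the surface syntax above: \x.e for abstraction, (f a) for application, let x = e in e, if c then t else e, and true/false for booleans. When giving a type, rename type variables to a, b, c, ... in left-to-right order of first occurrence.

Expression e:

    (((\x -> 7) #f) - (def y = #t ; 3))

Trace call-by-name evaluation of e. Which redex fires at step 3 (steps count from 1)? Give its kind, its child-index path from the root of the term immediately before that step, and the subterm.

Answer: delta at root : (7 - 3)

Derivation:
step 0: (((\x.7) false) - (let y = true in 3))
step 1: [beta@0] (7 - (let y = true in 3))
step 2: [let@1] (7 - 3)
step 3: [delta@root] 4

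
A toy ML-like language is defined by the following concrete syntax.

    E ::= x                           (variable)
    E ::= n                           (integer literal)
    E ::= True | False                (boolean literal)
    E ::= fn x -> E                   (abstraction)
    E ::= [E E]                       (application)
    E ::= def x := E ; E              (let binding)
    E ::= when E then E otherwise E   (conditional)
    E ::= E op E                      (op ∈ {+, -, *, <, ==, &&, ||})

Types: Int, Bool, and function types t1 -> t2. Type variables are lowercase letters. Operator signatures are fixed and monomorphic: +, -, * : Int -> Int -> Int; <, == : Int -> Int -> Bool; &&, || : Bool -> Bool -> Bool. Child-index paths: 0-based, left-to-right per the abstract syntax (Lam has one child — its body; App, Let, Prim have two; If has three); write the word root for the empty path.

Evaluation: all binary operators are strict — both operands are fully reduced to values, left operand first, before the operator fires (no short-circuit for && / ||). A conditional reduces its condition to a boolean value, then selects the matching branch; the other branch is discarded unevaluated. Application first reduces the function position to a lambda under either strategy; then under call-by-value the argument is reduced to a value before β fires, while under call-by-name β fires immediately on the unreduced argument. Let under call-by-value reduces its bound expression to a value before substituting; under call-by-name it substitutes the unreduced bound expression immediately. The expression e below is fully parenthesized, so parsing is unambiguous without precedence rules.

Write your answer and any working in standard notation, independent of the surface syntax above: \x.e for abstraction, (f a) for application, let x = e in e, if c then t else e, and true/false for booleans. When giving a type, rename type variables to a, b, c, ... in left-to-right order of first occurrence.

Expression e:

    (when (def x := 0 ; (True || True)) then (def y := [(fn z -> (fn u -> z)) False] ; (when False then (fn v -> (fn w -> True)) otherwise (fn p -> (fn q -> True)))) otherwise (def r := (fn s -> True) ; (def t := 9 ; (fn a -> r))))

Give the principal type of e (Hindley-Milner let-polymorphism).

Trace:
let x : Int
  unify Bool ~ Bool
  unify Bool ~ Bool
  unify Bool ~ Bool
z : a
\u._ : b -> a
\z._ : a -> b -> a
  unify a -> b -> a ~ Bool -> c
  unify a ~ Bool
  unify b -> Bool ~ c
_ _ : b -> Bool
let y : forall. b -> Bool
  unify Bool ~ Bool
\w._ : e -> Bool
\v._ : d -> e -> Bool
\q._ : g -> Bool
\p._ : f -> g -> Bool
  unify d -> e -> Bool ~ f -> g -> Bool
  unify d ~ f
  unify e -> Bool ~ g -> Bool
  unify e ~ g
  unify Bool ~ Bool
\s._ : h -> Bool
let r : forall. h -> Bool
let t : Int
r : j -> Bool
\a._ : i -> j -> Bool
  unify f -> g -> Bool ~ i -> j -> Bool
  unify f ~ i
  unify g -> Bool ~ j -> Bool
  unify g ~ j
  unify Bool ~ Bool

Answer: a -> b -> Bool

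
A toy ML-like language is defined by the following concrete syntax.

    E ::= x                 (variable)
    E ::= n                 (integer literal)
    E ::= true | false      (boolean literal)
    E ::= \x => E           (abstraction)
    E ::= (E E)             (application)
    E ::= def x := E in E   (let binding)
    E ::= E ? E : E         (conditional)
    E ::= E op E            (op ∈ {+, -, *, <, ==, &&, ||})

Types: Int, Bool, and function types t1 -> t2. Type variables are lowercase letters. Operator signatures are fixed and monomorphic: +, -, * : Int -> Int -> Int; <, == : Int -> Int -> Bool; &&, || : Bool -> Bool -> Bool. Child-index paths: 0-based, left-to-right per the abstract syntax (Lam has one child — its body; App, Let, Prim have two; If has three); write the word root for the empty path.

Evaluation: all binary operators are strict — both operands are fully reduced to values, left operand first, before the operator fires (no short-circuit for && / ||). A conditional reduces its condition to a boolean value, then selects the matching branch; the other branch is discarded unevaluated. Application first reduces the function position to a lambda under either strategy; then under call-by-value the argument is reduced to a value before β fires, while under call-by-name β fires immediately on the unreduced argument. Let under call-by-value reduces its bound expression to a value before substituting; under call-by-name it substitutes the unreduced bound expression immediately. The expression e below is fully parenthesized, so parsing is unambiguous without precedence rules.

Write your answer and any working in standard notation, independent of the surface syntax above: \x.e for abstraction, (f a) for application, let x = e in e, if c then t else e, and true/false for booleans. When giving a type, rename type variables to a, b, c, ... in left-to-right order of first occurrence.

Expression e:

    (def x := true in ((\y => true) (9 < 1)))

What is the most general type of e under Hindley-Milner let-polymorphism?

Working:
let x : Bool
\y._ : a -> Bool
  unify Int ~ Int
  unify Int ~ Int
  unify a -> Bool ~ Bool -> b
  unify a ~ Bool
  unify Bool ~ b
_ _ : Bool

Answer: Bool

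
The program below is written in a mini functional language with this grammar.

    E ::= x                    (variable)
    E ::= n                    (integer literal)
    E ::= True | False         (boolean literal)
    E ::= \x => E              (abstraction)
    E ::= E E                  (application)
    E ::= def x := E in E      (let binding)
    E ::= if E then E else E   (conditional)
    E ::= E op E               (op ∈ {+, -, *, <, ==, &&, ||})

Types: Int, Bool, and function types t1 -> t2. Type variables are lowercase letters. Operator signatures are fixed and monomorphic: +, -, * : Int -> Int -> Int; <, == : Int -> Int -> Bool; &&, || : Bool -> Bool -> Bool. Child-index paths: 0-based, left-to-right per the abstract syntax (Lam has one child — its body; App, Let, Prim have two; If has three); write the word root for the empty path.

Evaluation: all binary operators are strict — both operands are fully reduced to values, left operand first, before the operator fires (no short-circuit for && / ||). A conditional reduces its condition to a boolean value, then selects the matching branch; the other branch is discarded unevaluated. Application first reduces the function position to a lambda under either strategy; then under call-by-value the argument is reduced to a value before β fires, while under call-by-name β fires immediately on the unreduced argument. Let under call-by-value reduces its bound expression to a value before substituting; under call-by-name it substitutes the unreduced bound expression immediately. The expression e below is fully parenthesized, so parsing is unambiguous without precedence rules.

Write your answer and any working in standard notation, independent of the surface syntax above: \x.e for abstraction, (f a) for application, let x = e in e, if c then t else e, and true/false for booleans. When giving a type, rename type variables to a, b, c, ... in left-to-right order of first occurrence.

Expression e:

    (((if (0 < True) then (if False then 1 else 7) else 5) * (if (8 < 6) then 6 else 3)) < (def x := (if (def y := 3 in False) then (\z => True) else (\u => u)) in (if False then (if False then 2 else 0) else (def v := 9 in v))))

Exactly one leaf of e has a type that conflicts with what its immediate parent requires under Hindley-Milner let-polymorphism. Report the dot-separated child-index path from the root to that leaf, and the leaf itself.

Trace:
  unify Int ~ Int
  unify Bool ~ Int
  FAIL: mismatch Bool ~ Int

Answer: 0.0.0.1 : true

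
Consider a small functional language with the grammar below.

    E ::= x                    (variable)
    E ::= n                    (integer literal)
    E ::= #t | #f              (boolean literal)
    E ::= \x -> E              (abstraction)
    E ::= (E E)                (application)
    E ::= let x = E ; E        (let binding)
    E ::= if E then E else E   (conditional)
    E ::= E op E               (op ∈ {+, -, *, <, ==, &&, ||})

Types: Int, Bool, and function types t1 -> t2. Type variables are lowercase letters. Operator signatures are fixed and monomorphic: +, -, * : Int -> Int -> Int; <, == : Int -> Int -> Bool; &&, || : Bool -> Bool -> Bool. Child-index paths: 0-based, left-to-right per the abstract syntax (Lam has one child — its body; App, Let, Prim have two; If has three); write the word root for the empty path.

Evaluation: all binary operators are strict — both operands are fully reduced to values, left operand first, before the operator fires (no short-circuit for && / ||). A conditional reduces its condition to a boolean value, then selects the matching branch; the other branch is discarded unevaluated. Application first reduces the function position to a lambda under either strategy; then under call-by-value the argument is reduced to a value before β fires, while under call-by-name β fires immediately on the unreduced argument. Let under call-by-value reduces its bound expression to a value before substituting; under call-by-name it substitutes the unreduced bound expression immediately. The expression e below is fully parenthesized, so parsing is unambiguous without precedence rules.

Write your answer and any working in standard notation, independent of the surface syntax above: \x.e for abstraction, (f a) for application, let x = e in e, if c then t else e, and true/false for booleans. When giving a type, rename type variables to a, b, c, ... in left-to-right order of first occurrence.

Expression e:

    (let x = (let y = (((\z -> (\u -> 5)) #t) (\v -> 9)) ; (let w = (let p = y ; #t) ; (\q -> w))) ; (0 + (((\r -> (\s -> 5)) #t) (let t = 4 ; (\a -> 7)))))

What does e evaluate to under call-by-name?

Working:
step 0: (let x = (let y = (((\z.(\u.5)) true) (\v.9)) in (let w = (let p = y in true) in (\q.w))) in (0 + (((\r.(\s.5)) true) (let t = 4 in (\a.7)))))
step 1: [let@root] (0 + (((\r.(\s.5)) true) (let t = 4 in (\a.7))))
step 2: [beta@1.0] (0 + ((\s.5) (let t = 4 in (\a.7))))
step 3: [beta@1] (0 + 5)
step 4: [delta@root] 5

Answer: 5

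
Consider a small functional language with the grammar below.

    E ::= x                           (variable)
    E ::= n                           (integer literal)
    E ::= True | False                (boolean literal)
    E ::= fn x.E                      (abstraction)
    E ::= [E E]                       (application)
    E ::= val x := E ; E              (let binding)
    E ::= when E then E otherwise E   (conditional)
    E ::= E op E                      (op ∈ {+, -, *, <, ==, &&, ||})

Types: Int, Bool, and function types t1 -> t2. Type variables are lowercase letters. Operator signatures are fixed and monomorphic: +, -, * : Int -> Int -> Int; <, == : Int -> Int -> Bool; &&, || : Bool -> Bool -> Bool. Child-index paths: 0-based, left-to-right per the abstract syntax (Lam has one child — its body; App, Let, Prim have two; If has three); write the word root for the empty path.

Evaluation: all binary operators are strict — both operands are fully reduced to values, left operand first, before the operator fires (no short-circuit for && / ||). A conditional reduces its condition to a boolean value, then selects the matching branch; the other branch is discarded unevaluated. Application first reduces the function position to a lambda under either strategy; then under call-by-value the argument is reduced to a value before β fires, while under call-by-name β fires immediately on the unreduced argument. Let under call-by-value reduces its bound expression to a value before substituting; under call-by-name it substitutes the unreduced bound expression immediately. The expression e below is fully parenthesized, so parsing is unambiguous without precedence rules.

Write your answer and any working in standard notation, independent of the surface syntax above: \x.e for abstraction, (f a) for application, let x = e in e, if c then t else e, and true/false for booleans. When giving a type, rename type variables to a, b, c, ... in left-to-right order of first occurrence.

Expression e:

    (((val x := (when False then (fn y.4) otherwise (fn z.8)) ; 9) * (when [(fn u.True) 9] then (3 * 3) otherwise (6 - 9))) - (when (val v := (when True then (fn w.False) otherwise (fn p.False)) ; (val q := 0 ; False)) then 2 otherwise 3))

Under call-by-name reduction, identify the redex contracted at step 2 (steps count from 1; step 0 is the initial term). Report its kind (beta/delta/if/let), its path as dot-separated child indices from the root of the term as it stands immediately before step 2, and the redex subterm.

Answer: beta at 0.1.0 : ((\u.true) 9)

Derivation:
step 0: (((let x = (if false then (\y.4) else (\z.8)) in 9) * (if ((\u.true) 9) then (3 * 3) else (6 - 9))) - (if (let v = (if true then (\w.false) else (\p.false)) in (let q = 0 in false)) then 2 else 3))
step 1: [let@0.0] ((9 * (if ((\u.true) 9) then (3 * 3) else (6 - 9))) - (if (let v = (if true then (\w.false) else (\p.false)) in (let q = 0 in false)) then 2 else 3))
step 2: [beta@0.1.0] ((9 * (if true then (3 * 3) else (6 - 9))) - (if (let v = (if true then (\w.false) else (\p.false)) in (let q = 0 in false)) then 2 else 3))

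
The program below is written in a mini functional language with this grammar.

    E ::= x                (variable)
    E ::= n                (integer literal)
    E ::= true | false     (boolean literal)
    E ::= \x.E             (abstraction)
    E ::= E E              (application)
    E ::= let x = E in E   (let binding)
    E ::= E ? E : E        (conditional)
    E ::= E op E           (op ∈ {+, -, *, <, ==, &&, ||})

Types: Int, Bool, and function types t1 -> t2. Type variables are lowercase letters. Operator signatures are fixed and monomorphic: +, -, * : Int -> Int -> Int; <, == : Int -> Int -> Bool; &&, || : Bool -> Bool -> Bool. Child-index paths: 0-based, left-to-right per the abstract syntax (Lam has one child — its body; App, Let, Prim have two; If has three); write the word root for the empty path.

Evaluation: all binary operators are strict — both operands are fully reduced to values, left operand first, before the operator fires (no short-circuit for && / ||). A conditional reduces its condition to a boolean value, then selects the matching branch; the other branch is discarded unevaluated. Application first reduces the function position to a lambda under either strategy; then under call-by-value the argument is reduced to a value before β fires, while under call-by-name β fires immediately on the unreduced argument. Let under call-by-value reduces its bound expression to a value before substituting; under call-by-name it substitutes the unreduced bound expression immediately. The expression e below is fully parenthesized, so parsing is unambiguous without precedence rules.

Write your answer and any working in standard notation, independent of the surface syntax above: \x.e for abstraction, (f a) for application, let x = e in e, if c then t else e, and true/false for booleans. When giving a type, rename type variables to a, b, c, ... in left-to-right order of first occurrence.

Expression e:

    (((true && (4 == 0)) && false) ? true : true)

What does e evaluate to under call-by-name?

Derivation:
step 0: (if ((true && (4 == 0)) && false) then true else true)
step 1: [delta@0.0.1] (if ((true && false) && false) then true else true)
step 2: [delta@0.0] (if (false && false) then true else true)
step 3: [delta@0] (if false then true else true)
step 4: [if@root] true

Answer: true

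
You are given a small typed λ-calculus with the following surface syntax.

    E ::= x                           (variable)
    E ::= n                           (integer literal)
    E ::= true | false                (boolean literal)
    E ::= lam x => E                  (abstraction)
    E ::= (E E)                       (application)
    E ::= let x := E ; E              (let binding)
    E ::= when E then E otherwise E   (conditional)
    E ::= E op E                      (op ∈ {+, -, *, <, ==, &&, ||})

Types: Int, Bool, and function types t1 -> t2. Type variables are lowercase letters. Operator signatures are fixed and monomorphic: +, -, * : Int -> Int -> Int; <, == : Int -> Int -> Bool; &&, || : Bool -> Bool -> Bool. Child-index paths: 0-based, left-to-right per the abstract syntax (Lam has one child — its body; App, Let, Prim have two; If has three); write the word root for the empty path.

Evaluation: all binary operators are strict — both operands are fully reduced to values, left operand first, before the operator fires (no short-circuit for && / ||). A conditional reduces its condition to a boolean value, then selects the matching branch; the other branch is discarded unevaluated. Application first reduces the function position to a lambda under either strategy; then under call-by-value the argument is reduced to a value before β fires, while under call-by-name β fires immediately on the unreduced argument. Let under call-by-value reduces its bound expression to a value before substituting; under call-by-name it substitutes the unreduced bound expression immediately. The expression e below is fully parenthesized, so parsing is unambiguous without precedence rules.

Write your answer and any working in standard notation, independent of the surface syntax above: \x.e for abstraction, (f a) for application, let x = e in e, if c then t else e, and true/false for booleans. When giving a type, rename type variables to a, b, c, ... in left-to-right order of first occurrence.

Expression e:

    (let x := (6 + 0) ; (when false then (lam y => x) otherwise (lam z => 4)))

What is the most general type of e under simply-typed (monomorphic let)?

Working:
  unify Int ~ Int
  unify Int ~ Int
let x : Int
  unify Bool ~ Bool
x : Int
\y._ : a -> Int
\z._ : b -> Int
  unify a -> Int ~ b -> Int
  unify a ~ b
  unify Int ~ Int

Answer: a -> Int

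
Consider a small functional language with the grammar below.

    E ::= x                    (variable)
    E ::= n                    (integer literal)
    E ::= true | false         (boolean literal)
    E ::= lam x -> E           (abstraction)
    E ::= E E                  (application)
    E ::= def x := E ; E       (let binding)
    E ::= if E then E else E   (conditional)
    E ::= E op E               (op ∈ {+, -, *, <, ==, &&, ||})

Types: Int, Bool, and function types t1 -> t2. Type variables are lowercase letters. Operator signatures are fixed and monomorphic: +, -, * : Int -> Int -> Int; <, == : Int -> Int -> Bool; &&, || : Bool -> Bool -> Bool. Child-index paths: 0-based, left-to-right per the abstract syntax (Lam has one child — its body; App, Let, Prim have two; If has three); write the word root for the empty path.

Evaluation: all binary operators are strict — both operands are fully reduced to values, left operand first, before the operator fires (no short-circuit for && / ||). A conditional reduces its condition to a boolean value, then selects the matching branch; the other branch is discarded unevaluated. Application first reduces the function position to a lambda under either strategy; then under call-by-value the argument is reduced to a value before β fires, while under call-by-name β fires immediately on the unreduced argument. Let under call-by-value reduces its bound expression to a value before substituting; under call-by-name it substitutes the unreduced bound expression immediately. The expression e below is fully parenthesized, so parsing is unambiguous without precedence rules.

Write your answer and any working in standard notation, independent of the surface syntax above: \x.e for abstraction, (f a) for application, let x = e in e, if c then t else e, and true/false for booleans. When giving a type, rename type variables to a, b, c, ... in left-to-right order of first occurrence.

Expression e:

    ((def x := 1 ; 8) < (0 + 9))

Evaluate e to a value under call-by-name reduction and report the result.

Derivation:
step 0: ((let x = 1 in 8) < (0 + 9))
step 1: [let@0] (8 < (0 + 9))
step 2: [delta@1] (8 < 9)
step 3: [delta@root] true

Answer: true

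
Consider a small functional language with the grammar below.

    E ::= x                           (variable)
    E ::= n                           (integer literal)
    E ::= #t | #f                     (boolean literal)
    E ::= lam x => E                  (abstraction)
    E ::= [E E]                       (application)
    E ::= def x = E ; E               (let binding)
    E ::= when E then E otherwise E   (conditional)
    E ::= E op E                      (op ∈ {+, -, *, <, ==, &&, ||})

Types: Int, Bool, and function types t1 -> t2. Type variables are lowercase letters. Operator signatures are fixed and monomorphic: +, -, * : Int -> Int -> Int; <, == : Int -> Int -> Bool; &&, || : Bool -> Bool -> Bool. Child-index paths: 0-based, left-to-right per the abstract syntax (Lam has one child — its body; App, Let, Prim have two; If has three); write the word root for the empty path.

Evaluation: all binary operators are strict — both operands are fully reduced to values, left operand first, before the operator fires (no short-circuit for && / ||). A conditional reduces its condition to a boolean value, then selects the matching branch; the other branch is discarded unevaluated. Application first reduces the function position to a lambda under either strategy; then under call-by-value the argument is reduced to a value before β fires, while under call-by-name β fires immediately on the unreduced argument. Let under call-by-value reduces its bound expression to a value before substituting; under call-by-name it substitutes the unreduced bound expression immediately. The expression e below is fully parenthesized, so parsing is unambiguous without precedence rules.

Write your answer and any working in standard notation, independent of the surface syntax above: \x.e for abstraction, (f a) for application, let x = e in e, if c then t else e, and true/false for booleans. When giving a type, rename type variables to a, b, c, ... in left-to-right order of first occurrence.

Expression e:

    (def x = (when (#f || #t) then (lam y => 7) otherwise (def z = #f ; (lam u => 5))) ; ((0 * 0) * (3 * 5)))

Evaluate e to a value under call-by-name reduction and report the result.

Derivation:
step 0: (let x = (if (false || true) then (\y.7) else (let z = false in (\u.5))) in ((0 * 0) * (3 * 5)))
step 1: [let@root] ((0 * 0) * (3 * 5))
step 2: [delta@0] (0 * (3 * 5))
step 3: [delta@1] (0 * 15)
step 4: [delta@root] 0

Answer: 0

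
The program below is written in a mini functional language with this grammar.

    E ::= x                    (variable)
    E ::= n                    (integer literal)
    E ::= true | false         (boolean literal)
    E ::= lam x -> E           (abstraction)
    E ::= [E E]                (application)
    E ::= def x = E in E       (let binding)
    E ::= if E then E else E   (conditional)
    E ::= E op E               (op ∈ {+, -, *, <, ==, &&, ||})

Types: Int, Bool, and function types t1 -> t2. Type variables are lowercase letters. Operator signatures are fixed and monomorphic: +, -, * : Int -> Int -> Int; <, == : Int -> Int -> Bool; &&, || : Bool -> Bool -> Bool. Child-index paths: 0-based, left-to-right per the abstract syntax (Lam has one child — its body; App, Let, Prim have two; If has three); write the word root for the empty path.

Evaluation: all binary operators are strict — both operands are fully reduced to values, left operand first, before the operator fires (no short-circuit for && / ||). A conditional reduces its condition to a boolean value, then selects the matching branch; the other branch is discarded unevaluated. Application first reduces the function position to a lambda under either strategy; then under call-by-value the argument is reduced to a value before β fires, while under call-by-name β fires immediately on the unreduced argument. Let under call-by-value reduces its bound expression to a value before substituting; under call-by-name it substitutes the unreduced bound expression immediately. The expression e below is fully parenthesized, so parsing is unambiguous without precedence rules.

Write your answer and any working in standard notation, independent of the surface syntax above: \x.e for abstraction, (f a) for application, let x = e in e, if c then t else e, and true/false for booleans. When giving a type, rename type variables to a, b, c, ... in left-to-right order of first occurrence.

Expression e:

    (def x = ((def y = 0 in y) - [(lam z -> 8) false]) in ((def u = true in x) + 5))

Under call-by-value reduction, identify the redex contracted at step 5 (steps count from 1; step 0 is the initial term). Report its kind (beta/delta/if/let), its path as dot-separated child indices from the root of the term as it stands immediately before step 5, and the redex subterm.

Working:
step 0: (let x = ((let y = 0 in y) - ((\z.8) false)) in ((let u = true in x) + 5))
step 1: [let@0.0] (let x = (0 - ((\z.8) false)) in ((let u = true in x) + 5))
step 2: [beta@0.1] (let x = (0 - 8) in ((let u = true in x) + 5))
step 3: [delta@0] (let x = -8 in ((let u = true in x) + 5))
step 4: [let@root] ((let u = true in -8) + 5)
step 5: [let@0] (-8 + 5)

Answer: let at 0 : (let u = true in -8)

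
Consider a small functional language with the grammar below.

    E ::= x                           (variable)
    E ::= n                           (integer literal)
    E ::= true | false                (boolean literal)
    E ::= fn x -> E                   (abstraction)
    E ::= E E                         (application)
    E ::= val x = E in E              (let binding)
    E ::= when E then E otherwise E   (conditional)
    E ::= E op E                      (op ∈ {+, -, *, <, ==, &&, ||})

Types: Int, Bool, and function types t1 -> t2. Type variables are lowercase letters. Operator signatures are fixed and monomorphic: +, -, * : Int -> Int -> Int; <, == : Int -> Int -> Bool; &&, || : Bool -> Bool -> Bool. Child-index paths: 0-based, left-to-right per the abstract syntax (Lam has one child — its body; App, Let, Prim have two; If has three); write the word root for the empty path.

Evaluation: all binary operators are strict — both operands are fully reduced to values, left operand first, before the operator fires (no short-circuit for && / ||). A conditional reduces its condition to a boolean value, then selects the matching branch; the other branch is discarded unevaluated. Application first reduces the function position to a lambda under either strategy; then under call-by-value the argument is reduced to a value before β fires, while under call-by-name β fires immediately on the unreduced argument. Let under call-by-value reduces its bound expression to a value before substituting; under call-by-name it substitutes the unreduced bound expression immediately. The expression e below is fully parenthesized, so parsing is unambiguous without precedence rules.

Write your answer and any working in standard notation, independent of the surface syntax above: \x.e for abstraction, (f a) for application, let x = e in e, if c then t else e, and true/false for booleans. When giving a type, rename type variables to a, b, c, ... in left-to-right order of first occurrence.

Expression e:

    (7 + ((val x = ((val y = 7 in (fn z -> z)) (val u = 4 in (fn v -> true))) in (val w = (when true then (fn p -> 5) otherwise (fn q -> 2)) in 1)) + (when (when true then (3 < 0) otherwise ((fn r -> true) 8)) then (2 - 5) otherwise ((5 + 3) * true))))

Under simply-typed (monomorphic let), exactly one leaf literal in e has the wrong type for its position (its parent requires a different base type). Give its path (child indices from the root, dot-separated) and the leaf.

Working:
  unify Int ~ Int
let y : Int
z : a
\z._ : a -> a
let u : Int
\v._ : b -> Bool
  unify a -> a ~ (b -> Bool) -> c
  unify a ~ b -> Bool
  unify b -> Bool ~ c
_ _ : b -> Bool
let x : b -> Bool
  unify Bool ~ Bool
\p._ : d -> Int
\q._ : e -> Int
  unify d -> Int ~ e -> Int
  unify d ~ e
  unify Int ~ Int
let w : e -> Int
  unify Int ~ Int
  unify Bool ~ Bool
  unify Int ~ Int
  unify Int ~ Int
\r._ : f -> Bool
  unify f -> Bool ~ Int -> g
  unify f ~ Int
  unify Bool ~ g
_ _ : Bool
  unify Bool ~ Bool
  unify Bool ~ Bool
  unify Int ~ Int
  unify Int ~ Int
  unify Int ~ Int
  unify Int ~ Int
  unify Int ~ Int
  unify Bool ~ Int
  FAIL: mismatch Bool ~ Int

Answer: 1.1.2.1 : true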